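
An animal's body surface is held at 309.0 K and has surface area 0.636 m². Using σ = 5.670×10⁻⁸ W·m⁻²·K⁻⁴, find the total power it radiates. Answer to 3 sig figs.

Area A = 0.636 m².
P = σAT⁴ = 5.670×10⁻⁸ × 0.636 × (309.0)⁴ = 329 W.

P ≈ 329 W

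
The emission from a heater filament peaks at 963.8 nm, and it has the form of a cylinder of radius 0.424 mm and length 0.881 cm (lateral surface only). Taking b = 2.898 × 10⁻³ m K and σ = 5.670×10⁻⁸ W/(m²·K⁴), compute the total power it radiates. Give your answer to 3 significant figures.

Wien's law: T = b/λ_max = 2.898×10⁻³/9.638×10⁻⁷ = 3006.85 K.
Lateral area A = 2πrL = 2π×4.24×10⁻⁴×8.81×10⁻³ = 2.34705×10⁻⁵ m².
Then P = σAT⁴ = 5.670×10⁻⁸×2.34705×10⁻⁵×(3006.85)⁴ = 109 W.

P ≈ 109 W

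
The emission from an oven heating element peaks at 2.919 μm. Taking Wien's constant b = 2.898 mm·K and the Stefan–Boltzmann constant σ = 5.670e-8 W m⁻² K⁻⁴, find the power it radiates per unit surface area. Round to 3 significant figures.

Wien's law: T = b/λ_max = 2.898×10⁻³/2.919×10⁻⁶ = 992.806 K.
Then I = σT⁴ = 5.670×10⁻⁸×(992.806)⁴ = 5.51×10⁴ W/m².

I ≈ 5.51×10⁴ W/m²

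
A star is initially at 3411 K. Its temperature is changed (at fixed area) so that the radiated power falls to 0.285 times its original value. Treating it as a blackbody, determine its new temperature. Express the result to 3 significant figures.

T₂ ≈ 2.49×10³ K

P ∝ T⁴, so T₂/T₁ = (P₂/P₁)^(1/4) = (0.285)^(1/4) = 0.730653.
T₂ = 3411 × 0.730653 = 2.49×10³ K.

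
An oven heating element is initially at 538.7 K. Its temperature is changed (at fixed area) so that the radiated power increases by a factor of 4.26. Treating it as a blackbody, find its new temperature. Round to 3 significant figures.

P ∝ T⁴, so T₂/T₁ = (P₂/P₁)^(1/4) = (4.26)^(1/4) = 1.43665.
T₂ = 538.7 × 1.43665 = 774 K.

T₂ ≈ 774 K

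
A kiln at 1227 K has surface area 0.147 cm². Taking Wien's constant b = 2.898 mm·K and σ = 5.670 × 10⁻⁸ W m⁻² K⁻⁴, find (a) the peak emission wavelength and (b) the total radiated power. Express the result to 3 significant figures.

λ_max ≈ 2.36×10³ nm; P ≈ 1.89 W

(a) λ_max = b/T = 2.898×10⁻³/1227 = 2.362×10⁻⁶ m = 2.36×10³ nm.
Area A = 0.147 cm² = 1.47×10⁻⁵ m².
(b) P = σAT⁴ = 5.670×10⁻⁸×1.47×10⁻⁵×(1227)⁴ = 1.89 W.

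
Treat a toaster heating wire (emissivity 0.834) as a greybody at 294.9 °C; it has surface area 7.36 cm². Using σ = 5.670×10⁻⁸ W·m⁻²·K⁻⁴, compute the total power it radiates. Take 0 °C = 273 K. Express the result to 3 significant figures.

T = 294.9 °C + 273 = 567.9 K.
Area A = 7.36 cm² = 7.36×10⁻⁴ m².
P = εσAT⁴ = 0.834 × 5.670×10⁻⁸ × 7.36×10⁻⁴ × (567.9)⁴ = 3.62 W.

P ≈ 3.62 W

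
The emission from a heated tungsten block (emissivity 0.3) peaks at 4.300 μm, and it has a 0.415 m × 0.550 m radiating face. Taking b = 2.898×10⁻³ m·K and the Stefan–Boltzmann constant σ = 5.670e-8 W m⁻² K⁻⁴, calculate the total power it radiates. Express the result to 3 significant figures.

Wien's law: T = b/λ_max = 2.898×10⁻³/4.300×10⁻⁶ = 673.953 K.
Area A = 0.415 × 0.550 = 0.22825 m².
Then P = εσAT⁴ = 0.3×5.670×10⁻⁸×0.22825×(673.953)⁴ = 801 W.

P ≈ 801 W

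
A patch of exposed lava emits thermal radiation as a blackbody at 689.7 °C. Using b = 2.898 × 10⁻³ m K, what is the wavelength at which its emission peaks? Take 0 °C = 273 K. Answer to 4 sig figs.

T = 689.7 °C + 273 = 962.7 K.
Wien's displacement law: λ_max = b/T = (2.898×10⁻³ m·K)/(962.7 K) = 3.0103×10⁻⁶ m.
That is 3.010 μm, in the infrared range.

λ_max ≈ 3.010 μm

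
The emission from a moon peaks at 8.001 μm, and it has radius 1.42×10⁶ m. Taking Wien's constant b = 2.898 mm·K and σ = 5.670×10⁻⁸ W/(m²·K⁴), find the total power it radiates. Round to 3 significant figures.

P ≈ 2.47×10¹⁶ W

Wien's law: T = b/λ_max = 2.898×10⁻³/8.001×10⁻⁶ = 362.205 K.
Surface area A = 4πR² = 4π(1.42×10⁶ m)² = 2.53388×10¹³ m².
Then P = σAT⁴ = 5.670×10⁻⁸×2.53388×10¹³×(362.205)⁴ = 2.47×10¹⁶ W.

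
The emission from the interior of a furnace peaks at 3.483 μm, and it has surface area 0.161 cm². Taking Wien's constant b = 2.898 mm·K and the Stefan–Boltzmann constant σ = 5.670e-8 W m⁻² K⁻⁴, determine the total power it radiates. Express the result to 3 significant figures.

Wien's law: T = b/λ_max = 2.898×10⁻³/3.483×10⁻⁶ = 832.041 K.
Area A = 0.161 cm² = 1.61×10⁻⁵ m².
Then P = σAT⁴ = 5.670×10⁻⁸×1.61×10⁻⁵×(832.041)⁴ = 0.438 W.

P ≈ 0.438 W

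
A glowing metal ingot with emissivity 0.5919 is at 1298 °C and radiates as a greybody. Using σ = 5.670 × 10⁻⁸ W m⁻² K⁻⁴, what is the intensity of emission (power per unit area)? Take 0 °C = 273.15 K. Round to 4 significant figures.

I ≈ 2.045×10⁵ W/m²

T = 1298 °C + 273.15 = 1571.15 K.
Stefan–Boltzmann: I = εσT⁴ = 0.5919 × 5.670×10⁻⁸ × (1571.15)⁴ = 2.045×10⁵ W/m².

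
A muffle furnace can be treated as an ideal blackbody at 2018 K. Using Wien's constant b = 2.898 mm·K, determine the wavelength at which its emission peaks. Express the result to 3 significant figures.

λ_max ≈ 1.44×10³ nm

Wien's displacement law: λ_max = b/T = (2.898×10⁻³ m·K)/(2018 K) = 1.436×10⁻⁶ m.
That is 1.44×10³ nm, in the infrared range.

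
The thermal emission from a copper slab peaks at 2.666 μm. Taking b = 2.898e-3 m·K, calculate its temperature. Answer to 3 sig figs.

T ≈ 1.09×10³ K

Wien's law gives T = b/λ_max = (2.898×10⁻³ m·K)/(2.666×10⁻⁶ m) = 1.09×10³ K.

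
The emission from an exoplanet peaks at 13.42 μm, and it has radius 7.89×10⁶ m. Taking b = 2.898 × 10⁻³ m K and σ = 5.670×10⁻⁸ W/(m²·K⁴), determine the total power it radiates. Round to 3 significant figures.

Wien's law: T = b/λ_max = 2.898×10⁻³/1.342×10⁻⁵ = 215.946 K.
Surface area A = 4πR² = 4π(7.89×10⁶ m)² = 7.82283×10¹⁴ m².
Then P = σAT⁴ = 5.670×10⁻⁸×7.82283×10¹⁴×(215.946)⁴ = 9.65×10¹⁶ W.

P ≈ 9.65×10¹⁶ W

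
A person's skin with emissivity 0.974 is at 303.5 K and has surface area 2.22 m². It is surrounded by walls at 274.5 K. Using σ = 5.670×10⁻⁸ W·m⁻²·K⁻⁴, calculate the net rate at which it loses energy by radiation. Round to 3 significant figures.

Net loss ≈ 344 W

Area A = 2.22 m².
Net radiated power P_net = εσA(T⁴ − T₀⁴) = 0.974×5.670×10⁻⁸×2.22×(303.5⁴ − 274.5⁴).
T⁴ − T₀⁴ = 8.48467×10⁹ − 5.67766×10⁹ = 2.80701×10⁹ K⁴, so P_net = 344 W.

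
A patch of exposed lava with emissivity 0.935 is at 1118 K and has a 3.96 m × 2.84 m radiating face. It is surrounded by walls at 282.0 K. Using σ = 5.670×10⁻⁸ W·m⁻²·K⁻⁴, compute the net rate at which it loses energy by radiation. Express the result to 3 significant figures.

Area A = 3.96 × 2.84 = 11.2464 m².
Net radiated power P_net = εσA(T⁴ − T₀⁴) = 0.935×5.670×10⁻⁸×11.2464×(1118⁴ − 282.0⁴).
T⁴ − T₀⁴ = 1.56231×10¹² − 6.32407×10⁹ = 1.55599×10¹² K⁴, so P_net = 9.28×10⁵ W.

Net loss ≈ 9.28×10⁵ W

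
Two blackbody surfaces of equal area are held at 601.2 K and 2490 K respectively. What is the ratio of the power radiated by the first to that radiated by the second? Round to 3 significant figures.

With equal areas, P₁/P₂ = (T₁/T₂)⁴ = (601.2/2490)⁴ = 3.40×10⁻³.

P₁/P₂ ≈ 3.40×10⁻³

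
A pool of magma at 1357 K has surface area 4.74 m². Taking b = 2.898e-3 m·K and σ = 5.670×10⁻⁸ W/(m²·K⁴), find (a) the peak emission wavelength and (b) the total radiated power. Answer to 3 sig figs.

λ_max ≈ 2.14×10³ nm; P ≈ 9.11×10⁵ W

(a) λ_max = b/T = 2.898×10⁻³/1357 = 2.136×10⁻⁶ m = 2.14×10³ nm.
Area A = 4.74 m².
(b) P = σAT⁴ = 5.670×10⁻⁸×4.74×(1357)⁴ = 9.11×10⁵ W.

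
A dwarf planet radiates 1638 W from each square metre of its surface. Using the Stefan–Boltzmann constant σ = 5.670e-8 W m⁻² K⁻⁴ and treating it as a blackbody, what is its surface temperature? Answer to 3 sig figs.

I = σT⁴, so T = (I/σ)^(1/4) = (1638/(5.670×10⁻⁸))^(1/4) = 412 K.

T ≈ 412 K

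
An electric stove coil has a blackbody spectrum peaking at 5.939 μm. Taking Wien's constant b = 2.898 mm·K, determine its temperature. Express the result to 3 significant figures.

T ≈ 488 K

Wien's law gives T = b/λ_max = (2.898×10⁻³ m·K)/(5.939×10⁻⁶ m) = 488 K.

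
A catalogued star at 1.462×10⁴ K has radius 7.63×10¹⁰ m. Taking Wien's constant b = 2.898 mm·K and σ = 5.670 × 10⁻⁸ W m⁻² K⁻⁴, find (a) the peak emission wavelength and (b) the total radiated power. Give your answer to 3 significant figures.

λ_max ≈ 198 nm; P ≈ 1.90×10³² W

(a) λ_max = b/T = 2.898×10⁻³/1.462×10⁴ = 1.982×10⁻⁷ m = 198 nm.
Surface area A = 4πR² = 4π(7.63×10¹⁰ m)² = 7.31575×10²² m².
(b) P = σAT⁴ = 5.670×10⁻⁸×7.31575×10²²×(1.462×10⁴)⁴ = 1.90×10³² W.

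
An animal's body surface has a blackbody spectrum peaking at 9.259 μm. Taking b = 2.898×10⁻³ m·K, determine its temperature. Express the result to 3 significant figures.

Wien's law gives T = b/λ_max = (2.898×10⁻³ m·K)/(9.259×10⁻⁶ m) = 313 K.

T ≈ 313 K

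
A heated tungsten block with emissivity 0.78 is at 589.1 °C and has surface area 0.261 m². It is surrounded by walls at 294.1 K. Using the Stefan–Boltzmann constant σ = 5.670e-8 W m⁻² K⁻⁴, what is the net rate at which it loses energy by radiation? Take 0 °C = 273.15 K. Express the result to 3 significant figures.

T = 589.1 °C + 273.15 = 862.25 K.
Area A = 0.261 m².
Net radiated power P_net = εσA(T⁴ − T₀⁴) = 0.78×5.670×10⁻⁸×0.261×(862.25⁴ − 294.1⁴).
T⁴ − T₀⁴ = 5.52755×10¹¹ − 7.48135×10⁹ = 5.45274×10¹¹ K⁴, so P_net = 6.29×10³ W.

Net loss ≈ 6.29×10³ W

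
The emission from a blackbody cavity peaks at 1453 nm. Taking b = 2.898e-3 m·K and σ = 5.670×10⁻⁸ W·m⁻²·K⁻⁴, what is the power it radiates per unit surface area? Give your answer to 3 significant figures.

I ≈ 8.97×10⁵ W/m²

Wien's law: T = b/λ_max = 2.898×10⁻³/1.453×10⁻⁶ = 1994.49 K.
Then I = σT⁴ = 5.670×10⁻⁸×(1994.49)⁴ = 8.97×10⁵ W/m².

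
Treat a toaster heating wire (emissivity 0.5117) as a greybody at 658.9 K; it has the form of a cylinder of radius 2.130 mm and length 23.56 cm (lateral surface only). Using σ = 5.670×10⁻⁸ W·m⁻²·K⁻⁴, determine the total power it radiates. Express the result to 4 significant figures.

P ≈ 17.24 W

Lateral area A = 2πrL = 2π×2.130×10⁻³×0.2356 = 3.15308×10⁻³ m².
P = εσAT⁴ = 0.5117 × 5.670×10⁻⁸ × 3.15308×10⁻³ × (658.9)⁴ = 17.24 W.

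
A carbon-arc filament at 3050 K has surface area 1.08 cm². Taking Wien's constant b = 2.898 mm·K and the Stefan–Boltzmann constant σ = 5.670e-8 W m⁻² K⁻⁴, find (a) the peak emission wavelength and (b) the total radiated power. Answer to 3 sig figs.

(a) λ_max = b/T = 2.898×10⁻³/3050 = 9.502×10⁻⁷ m = 950 nm.
Area A = 1.08 cm² = 1.08×10⁻⁴ m².
(b) P = σAT⁴ = 5.670×10⁻⁸×1.08×10⁻⁴×(3050)⁴ = 530 W.

λ_max ≈ 950 nm; P ≈ 530 W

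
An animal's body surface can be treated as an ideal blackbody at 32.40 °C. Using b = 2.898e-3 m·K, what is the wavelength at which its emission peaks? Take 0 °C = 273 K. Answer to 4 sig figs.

λ_max ≈ 9.489 μm

T = 32.40 °C + 273 = 305.40 K.
Wien's displacement law: λ_max = b/T = (2.898×10⁻³ m·K)/(305.40 K) = 9.4892×10⁻⁶ m.
That is 9.489 μm, in the infrared range.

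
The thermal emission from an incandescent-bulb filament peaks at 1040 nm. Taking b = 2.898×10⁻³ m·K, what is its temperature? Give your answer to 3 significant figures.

T ≈ 2.79×10³ K

Wien's law gives T = b/λ_max = (2.898×10⁻³ m·K)/(1.040×10⁻⁶ m) = 2.79×10³ K.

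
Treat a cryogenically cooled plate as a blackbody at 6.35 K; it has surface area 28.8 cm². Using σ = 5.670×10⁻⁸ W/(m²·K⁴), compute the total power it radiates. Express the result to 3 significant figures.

P ≈ 2.66×10⁻⁷ W

Area A = 28.8 cm² = 2.88×10⁻³ m².
P = σAT⁴ = 5.670×10⁻⁸ × 2.88×10⁻³ × (6.35)⁴ = 2.66×10⁻⁷ W.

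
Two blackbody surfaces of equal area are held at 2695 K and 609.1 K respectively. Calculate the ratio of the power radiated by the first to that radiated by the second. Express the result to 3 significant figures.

With equal areas, P₁/P₂ = (T₁/T₂)⁴ = (2695/609.1)⁴ = 383.

P₁/P₂ ≈ 383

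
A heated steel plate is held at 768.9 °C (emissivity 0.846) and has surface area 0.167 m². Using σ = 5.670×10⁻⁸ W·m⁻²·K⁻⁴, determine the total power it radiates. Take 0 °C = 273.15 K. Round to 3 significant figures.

T = 768.9 °C + 273.15 = 1042.05 K.
Area A = 0.167 m².
P = εσAT⁴ = 0.846 × 5.670×10⁻⁸ × 0.167 × (1042.05)⁴ = 9.45×10³ W.

P ≈ 9.45×10³ W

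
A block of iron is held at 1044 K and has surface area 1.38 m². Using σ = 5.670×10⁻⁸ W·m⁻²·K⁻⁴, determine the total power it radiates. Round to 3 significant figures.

Area A = 1.38 m².
P = σAT⁴ = 5.670×10⁻⁸ × 1.38 × (1044)⁴ = 9.30×10⁴ W.

P ≈ 9.30×10⁴ W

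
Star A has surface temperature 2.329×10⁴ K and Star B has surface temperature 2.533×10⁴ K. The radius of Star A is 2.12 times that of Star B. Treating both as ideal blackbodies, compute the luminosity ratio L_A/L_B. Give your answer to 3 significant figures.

L_A/L_B ≈ 3.21

L ∝ R²T⁴, so L_A/L_B = (R_A/R_B)²(T_A/T_B)⁴ = (2.12)² × (2.329×10⁴/2.533×10⁴)⁴ = 4.4944 × 0.714722 = 3.21.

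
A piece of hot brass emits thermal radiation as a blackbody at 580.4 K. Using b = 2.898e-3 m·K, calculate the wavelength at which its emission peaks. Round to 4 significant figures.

Wien's displacement law: λ_max = b/T = (2.898×10⁻³ m·K)/(580.4 K) = 4.9931×10⁻⁶ m.
That is 4.993 μm, in the infrared range.

λ_max ≈ 4.993 μm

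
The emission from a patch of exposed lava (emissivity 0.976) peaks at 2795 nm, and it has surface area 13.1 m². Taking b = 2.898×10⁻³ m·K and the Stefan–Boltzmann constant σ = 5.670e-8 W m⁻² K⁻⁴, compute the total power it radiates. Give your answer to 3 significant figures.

P ≈ 8.38×10⁵ W

Wien's law: T = b/λ_max = 2.898×10⁻³/2.795×10⁻⁶ = 1036.85 K.
Area A = 13.1 m².
Then P = εσAT⁴ = 0.976×5.670×10⁻⁸×13.1×(1036.85)⁴ = 8.38×10⁵ W.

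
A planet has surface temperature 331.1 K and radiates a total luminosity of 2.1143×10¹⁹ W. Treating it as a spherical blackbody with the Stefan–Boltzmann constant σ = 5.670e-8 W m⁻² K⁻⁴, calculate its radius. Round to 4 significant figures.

R ≈ 4.969×10⁷ m

L = 4πR²σT⁴ ⇒ R = √(L/(4πσT⁴)).
σT⁴ = 681.428 W/m², so R = √(2.1143×10¹⁹/(4π×681.428)) = 4.969×10⁷ m.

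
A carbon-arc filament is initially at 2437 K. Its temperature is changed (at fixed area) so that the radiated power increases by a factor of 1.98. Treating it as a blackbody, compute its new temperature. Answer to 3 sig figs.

P ∝ T⁴, so T₂/T₁ = (P₂/P₁)^(1/4) = (1.98)^(1/4) = 1.18622.
T₂ = 2437 × 1.18622 = 2.89×10³ K.

T₂ ≈ 2.89×10³ K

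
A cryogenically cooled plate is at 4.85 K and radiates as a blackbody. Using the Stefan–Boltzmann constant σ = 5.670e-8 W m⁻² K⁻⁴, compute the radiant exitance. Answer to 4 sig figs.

Stefan–Boltzmann: I = σT⁴ = 5.670×10⁻⁸ × (4.85)⁴ = 3.137×10⁻⁵ W/m².

I ≈ 3.137×10⁻⁵ W/m²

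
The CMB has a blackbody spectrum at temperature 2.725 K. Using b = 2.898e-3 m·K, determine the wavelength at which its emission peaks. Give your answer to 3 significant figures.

λ_max ≈ 1.06 mm

Wien's displacement law: λ_max = b/T = (2.898×10⁻³ m·K)/(2.725 K) = 1.063×10⁻³ m.
That is 1.06 mm, in the microwave range.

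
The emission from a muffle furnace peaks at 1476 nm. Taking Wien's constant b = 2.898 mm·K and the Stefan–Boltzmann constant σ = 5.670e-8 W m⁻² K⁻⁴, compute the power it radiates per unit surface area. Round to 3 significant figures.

I ≈ 8.43×10⁵ W/m²

Wien's law: T = b/λ_max = 2.898×10⁻³/1.476×10⁻⁶ = 1963.41 K.
Then I = σT⁴ = 5.670×10⁻⁸×(1963.41)⁴ = 8.43×10⁵ W/m².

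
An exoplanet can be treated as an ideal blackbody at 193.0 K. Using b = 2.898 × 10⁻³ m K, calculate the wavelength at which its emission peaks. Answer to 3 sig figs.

Wien's displacement law: λ_max = b/T = (2.898×10⁻³ m·K)/(193.0 K) = 1.502×10⁻⁵ m.
That is 15.0 μm, in the infrared range.

λ_max ≈ 15.0 μm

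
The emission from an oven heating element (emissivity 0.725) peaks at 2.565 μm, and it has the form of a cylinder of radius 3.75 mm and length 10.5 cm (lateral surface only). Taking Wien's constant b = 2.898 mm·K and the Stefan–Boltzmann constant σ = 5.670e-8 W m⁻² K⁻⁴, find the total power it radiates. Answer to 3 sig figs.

P ≈ 166 W

Wien's law: T = b/λ_max = 2.898×10⁻³/2.565×10⁻⁶ = 1129.82 K.
Lateral area A = 2πrL = 2π×3.75×10⁻³×0.105 = 2.47400×10⁻³ m².
Then P = εσAT⁴ = 0.725×5.670×10⁻⁸×2.47400×10⁻³×(1129.82)⁴ = 166 W.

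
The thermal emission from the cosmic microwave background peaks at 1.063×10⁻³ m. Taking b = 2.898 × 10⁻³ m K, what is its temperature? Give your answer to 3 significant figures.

T ≈ 2.73 K

Wien's law gives T = b/λ_max = (2.898×10⁻³ m·K)/(1.063×10⁻³ m) = 2.73 K.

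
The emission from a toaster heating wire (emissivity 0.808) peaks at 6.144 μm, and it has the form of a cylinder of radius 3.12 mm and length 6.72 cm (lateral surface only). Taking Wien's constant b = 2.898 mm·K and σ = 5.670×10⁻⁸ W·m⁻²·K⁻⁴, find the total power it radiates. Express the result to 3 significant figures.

P ≈ 2.99 W

Wien's law: T = b/λ_max = 2.898×10⁻³/6.144×10⁻⁶ = 471.680 K.
Lateral area A = 2πrL = 2π×3.12×10⁻³×0.0672 = 1.31736×10⁻³ m².
Then P = εσAT⁴ = 0.808×5.670×10⁻⁸×1.31736×10⁻³×(471.680)⁴ = 2.99 W.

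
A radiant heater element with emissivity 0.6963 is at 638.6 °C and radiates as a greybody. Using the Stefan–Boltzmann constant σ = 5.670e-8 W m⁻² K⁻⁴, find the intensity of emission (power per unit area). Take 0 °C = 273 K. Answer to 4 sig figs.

I ≈ 2.726×10⁴ W/m²

T = 638.6 °C + 273 = 911.6 K.
Stefan–Boltzmann: I = εσT⁴ = 0.6963 × 5.670×10⁻⁸ × (911.6)⁴ = 2.726×10⁴ W/m².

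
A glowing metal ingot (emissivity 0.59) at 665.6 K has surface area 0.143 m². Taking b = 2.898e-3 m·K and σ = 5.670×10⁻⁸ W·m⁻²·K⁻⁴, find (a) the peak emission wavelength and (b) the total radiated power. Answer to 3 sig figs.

λ_max ≈ 4.35 μm; P ≈ 939 W

(a) λ_max = b/T = 2.898×10⁻³/665.6 = 4.354×10⁻⁶ m = 4.35 μm.
Area A = 0.143 m².
(b) P = εσAT⁴ = 0.59×5.670×10⁻⁸×0.143×(665.6)⁴ = 939 W.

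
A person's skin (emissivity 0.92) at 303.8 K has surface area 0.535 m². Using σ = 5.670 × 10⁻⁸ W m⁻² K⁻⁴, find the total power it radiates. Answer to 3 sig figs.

P ≈ 238 W

Area A = 0.535 m².
P = εσAT⁴ = 0.92 × 5.670×10⁻⁸ × 0.535 × (303.8)⁴ = 238 W.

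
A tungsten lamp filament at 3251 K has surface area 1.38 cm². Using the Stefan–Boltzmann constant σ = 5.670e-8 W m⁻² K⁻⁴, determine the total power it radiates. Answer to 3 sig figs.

Area A = 1.38 cm² = 1.38×10⁻⁴ m².
P = σAT⁴ = 5.670×10⁻⁸ × 1.38×10⁻⁴ × (3251)⁴ = 874 W.

P ≈ 874 W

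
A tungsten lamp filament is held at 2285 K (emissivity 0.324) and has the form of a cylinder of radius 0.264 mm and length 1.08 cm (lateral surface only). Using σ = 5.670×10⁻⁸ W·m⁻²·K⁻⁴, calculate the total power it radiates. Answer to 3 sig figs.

P ≈ 8.97 W

Lateral area A = 2πrL = 2π×2.64×10⁻⁴×0.0108 = 1.79146×10⁻⁵ m².
P = εσAT⁴ = 0.324 × 5.670×10⁻⁸ × 1.79146×10⁻⁵ × (2285)⁴ = 8.97 W.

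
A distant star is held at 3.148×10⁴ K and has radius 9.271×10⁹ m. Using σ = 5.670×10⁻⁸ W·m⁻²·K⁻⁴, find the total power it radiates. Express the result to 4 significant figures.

P ≈ 6.014×10³¹ W

Surface area A = 4πR² = 4π(9.271×10⁹ m)² = 1.08010×10²¹ m².
P = σAT⁴ = 5.670×10⁻⁸ × 1.08010×10²¹ × (3.148×10⁴)⁴ = 6.014×10³¹ W.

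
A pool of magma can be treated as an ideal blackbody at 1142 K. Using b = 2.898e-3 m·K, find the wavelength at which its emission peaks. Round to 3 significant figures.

λ_max ≈ 2.54×10³ nm

Wien's displacement law: λ_max = b/T = (2.898×10⁻³ m·K)/(1142 K) = 2.538×10⁻⁶ m.
That is 2.54×10³ nm, in the infrared range.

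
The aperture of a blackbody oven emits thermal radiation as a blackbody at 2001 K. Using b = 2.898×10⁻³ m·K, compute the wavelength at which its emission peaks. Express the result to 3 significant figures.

λ_max ≈ 1.45 μm

Wien's displacement law: λ_max = b/T = (2.898×10⁻³ m·K)/(2001 K) = 1.448×10⁻⁶ m.
That is 1.45 μm, in the infrared range.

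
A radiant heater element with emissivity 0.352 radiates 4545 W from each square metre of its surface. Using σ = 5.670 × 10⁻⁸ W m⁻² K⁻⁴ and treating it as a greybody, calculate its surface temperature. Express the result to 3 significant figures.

T ≈ 691 K

I = εσT⁴, so T = (I/εσ)^(1/4) = (4545/(0.352×5.670×10⁻⁸))^(1/4) = 691 K.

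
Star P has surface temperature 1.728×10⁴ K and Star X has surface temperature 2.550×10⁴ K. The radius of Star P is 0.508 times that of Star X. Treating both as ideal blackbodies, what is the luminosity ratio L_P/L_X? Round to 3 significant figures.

L ∝ R²T⁴, so L_P/L_X = (R_P/R_X)²(T_P/T_X)⁴ = (0.508)² × (1.728×10⁴/2.550×10⁴)⁴ = 0.258064 × 0.210870 = 0.0544.

L_P/L_X ≈ 0.0544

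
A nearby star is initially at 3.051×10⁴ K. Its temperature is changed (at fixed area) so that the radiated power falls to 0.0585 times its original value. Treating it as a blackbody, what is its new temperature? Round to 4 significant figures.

T₂ ≈ 1.500×10⁴ K

P ∝ T⁴, so T₂/T₁ = (P₂/P₁)^(1/4) = (0.0585)^(1/4) = 0.491801.
T₂ = 3.051×10⁴ × 0.491801 = 1.500×10⁴ K.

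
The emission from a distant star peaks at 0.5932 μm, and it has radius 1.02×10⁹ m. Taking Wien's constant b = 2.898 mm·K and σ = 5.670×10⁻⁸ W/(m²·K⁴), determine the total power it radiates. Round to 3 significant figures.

P ≈ 4.22×10²⁶ W

Wien's law: T = b/λ_max = 2.898×10⁻³/5.932×10⁻⁷ = 4885.37 K.
Surface area A = 4πR² = 4π(1.02×10⁹ m)² = 1.30741×10¹⁹ m².
Then P = σAT⁴ = 5.670×10⁻⁸×1.30741×10¹⁹×(4885.37)⁴ = 4.22×10²⁶ W.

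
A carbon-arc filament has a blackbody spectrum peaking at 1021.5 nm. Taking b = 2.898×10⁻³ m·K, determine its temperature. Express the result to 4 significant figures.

T ≈ 2837 K

Wien's law gives T = b/λ_max = (2.898×10⁻³ m·K)/(1.0215×10⁻⁶ m) = 2837 K.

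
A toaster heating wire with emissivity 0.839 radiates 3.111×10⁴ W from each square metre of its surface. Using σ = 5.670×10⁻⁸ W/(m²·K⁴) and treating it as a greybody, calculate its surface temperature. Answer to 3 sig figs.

T ≈ 899 K

I = εσT⁴, so T = (I/εσ)^(1/4) = (3.111×10⁴/(0.839×5.670×10⁻⁸))^(1/4) = 899 K.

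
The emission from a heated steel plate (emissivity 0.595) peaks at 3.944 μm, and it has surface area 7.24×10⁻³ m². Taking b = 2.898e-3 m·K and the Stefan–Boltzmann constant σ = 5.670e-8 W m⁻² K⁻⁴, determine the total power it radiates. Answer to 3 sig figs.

P ≈ 71.2 W

Wien's law: T = b/λ_max = 2.898×10⁻³/3.944×10⁻⁶ = 734.787 K.
Area A = 7.24×10⁻³ m².
Then P = εσAT⁴ = 0.595×5.670×10⁻⁸×7.24×10⁻³×(734.787)⁴ = 71.2 W.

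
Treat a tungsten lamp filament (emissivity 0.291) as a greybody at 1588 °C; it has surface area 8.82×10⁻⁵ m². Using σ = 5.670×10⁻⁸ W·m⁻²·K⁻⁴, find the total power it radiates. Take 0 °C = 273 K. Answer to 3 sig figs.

T = 1588 °C + 273 = 1861 K.
Area A = 8.82×10⁻⁵ m².
P = εσAT⁴ = 0.291 × 5.670×10⁻⁸ × 8.82×10⁻⁵ × (1861)⁴ = 17.5 W.

P ≈ 17.5 W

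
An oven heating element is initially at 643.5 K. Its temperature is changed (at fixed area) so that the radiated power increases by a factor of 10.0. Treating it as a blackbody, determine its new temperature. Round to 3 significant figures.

T₂ ≈ 1.14×10³ K

P ∝ T⁴, so T₂/T₁ = (P₂/P₁)^(1/4) = (10.0)^(1/4) = 1.77828.
T₂ = 643.5 × 1.77828 = 1.14×10³ K.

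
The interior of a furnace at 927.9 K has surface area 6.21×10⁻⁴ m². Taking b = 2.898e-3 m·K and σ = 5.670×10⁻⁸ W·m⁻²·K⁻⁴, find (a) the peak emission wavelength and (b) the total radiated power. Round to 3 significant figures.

(a) λ_max = b/T = 2.898×10⁻³/927.9 = 3.123×10⁻⁶ m = 3.12 μm.
Area A = 6.21×10⁻⁴ m².
(b) P = σAT⁴ = 5.670×10⁻⁸×6.21×10⁻⁴×(927.9)⁴ = 26.1 W.

λ_max ≈ 3.12 μm; P ≈ 26.1 W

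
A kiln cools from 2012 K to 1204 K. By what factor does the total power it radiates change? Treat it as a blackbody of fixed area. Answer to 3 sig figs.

P ∝ T⁴, so P₂/P₁ = (T₂/T₁)⁴ = (1204/2012)⁴ = (0.598410)⁴ = 0.128.

P₂/P₁ ≈ 0.128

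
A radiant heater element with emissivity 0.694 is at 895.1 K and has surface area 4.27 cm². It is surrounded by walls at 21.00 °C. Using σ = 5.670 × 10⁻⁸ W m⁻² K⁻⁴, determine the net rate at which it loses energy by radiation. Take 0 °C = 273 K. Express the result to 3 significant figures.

Net loss ≈ 10.7 W

Surroundings: T = 21.00 °C + 273 = 294.00 K.
Area A = 4.27 cm² = 4.27×10⁻⁴ m².
Net radiated power P_net = εσA(T⁴ − T₀⁴) = 0.694×5.670×10⁻⁸×4.27×10⁻⁴×(895.1⁴ − 294.00⁴).
T⁴ − T₀⁴ = 6.41928×10¹¹ − 7.47118×10⁹ = 6.34457×10¹¹ K⁴, so P_net = 10.7 W.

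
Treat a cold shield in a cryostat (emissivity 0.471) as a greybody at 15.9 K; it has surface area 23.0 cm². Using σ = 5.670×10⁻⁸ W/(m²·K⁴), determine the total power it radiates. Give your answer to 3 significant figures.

Area A = 23.0 cm² = 2.30×10⁻³ m².
P = εσAT⁴ = 0.471 × 5.670×10⁻⁸ × 2.30×10⁻³ × (15.9)⁴ = 3.93×10⁻⁶ W.

P ≈ 3.93×10⁻⁶ W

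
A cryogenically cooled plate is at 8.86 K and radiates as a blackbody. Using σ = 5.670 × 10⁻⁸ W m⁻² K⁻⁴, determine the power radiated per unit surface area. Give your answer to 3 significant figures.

Stefan–Boltzmann: I = σT⁴ = 5.670×10⁻⁸ × (8.86)⁴ = 3.49×10⁻⁴ W/m².

I ≈ 3.49×10⁻⁴ W/m²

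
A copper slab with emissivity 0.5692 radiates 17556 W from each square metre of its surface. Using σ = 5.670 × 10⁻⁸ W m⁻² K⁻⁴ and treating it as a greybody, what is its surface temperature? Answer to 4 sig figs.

I = εσT⁴, so T = (I/εσ)^(1/4) = (17556/(0.5692×5.670×10⁻⁸))^(1/4) = 858.8 K.

T ≈ 858.8 K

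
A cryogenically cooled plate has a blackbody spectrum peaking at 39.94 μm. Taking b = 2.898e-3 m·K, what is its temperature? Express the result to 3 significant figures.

Wien's law gives T = b/λ_max = (2.898×10⁻³ m·K)/(3.994×10⁻⁵ m) = 72.6 K.

T ≈ 72.6 K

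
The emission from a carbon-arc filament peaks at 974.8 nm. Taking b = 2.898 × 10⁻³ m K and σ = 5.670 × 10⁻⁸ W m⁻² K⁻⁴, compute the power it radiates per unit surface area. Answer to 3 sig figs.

Wien's law: T = b/λ_max = 2.898×10⁻³/9.748×10⁻⁷ = 2972.92 K.
Then I = σT⁴ = 5.670×10⁻⁸×(2972.92)⁴ = 4.43×10⁶ W/m².

I ≈ 4.43×10⁶ W/m²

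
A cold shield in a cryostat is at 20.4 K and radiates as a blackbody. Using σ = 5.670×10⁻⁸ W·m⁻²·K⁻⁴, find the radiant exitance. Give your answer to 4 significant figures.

Stefan–Boltzmann: I = σT⁴ = 5.670×10⁻⁸ × (20.4)⁴ = 9.820×10⁻³ W/m².

I ≈ 9.820×10⁻³ W/m²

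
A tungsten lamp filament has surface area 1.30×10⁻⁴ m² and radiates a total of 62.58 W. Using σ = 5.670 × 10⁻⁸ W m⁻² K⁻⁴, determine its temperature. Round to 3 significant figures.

Area A = 1.30×10⁻⁴ m².
P = σAT⁴ ⇒ T = (P/(σA))^(1/4) = (62.58/(5.670×10⁻⁸×1.30×10⁻⁴))^(1/4) = 1.71×10³ K.

T ≈ 1.71×10³ K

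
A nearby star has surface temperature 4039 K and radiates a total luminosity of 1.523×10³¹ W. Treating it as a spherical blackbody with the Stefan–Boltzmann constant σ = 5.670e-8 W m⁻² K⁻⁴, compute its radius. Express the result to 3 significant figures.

L = 4πR²σT⁴ ⇒ R = √(L/(4πσT⁴)).
σT⁴ = 1.50896×10⁷ W/m², so R = √(1.523×10³¹/(4π×1.50896×10⁷)) = 2.83×10¹¹ m.

R ≈ 2.83×10¹¹ m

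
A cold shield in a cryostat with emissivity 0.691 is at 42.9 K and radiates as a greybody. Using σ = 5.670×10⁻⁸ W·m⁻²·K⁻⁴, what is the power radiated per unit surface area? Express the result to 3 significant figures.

Stefan–Boltzmann: I = εσT⁴ = 0.691 × 5.670×10⁻⁸ × (42.9)⁴ = 0.133 W/m².

I ≈ 0.133 W/m²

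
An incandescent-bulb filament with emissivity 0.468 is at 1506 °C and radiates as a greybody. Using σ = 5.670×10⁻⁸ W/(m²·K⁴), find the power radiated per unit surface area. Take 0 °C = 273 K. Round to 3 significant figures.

I ≈ 2.66×10⁵ W/m²

T = 1506 °C + 273 = 1779 K.
Stefan–Boltzmann: I = εσT⁴ = 0.468 × 5.670×10⁻⁸ × (1779)⁴ = 2.66×10⁵ W/m².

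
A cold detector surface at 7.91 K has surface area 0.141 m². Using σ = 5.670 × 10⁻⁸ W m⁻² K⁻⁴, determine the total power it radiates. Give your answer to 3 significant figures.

Area A = 0.141 m².
P = σAT⁴ = 5.670×10⁻⁸ × 0.141 × (7.91)⁴ = 3.13×10⁻⁵ W.

P ≈ 3.13×10⁻⁵ W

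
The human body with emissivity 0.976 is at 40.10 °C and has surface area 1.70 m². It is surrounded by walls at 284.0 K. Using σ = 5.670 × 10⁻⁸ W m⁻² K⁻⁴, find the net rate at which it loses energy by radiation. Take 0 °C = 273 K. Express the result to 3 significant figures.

Net loss ≈ 292 W

T = 40.10 °C + 273 = 313.10 K.
Area A = 1.70 m².
Net radiated power P_net = εσA(T⁴ − T₀⁴) = 0.976×5.670×10⁻⁸×1.70×(313.10⁴ − 284.0⁴).
T⁴ − T₀⁴ = 9.61020×10⁹ − 6.50539×10⁹ = 3.10481×10⁹ K⁴, so P_net = 292 W.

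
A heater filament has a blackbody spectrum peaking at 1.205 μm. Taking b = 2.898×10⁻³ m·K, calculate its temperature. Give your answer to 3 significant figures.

Wien's law gives T = b/λ_max = (2.898×10⁻³ m·K)/(1.205×10⁻⁶ m) = 2.40×10³ K.

T ≈ 2.40×10³ K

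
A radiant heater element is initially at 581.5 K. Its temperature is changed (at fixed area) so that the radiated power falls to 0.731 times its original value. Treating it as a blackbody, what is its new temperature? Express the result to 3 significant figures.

P ∝ T⁴, so T₂/T₁ = (P₂/P₁)^(1/4) = (0.731)^(1/4) = 0.924654.
T₂ = 581.5 × 0.924654 = 538 K.

T₂ ≈ 538 K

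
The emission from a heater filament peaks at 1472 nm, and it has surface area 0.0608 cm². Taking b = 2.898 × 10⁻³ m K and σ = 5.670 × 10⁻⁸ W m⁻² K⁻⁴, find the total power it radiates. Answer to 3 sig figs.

P ≈ 5.18 W

Wien's law: T = b/λ_max = 2.898×10⁻³/1.472×10⁻⁶ = 1968.75 K.
Area A = 0.0608 cm² = 6.08×10⁻⁶ m².
Then P = σAT⁴ = 5.670×10⁻⁸×6.08×10⁻⁶×(1968.75)⁴ = 5.18 W.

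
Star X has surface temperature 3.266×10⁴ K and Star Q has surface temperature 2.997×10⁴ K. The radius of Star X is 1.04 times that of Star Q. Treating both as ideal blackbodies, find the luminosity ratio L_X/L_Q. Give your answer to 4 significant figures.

L_X/L_Q ≈ 1.525

L ∝ R²T⁴, so L_X/L_Q = (R_X/R_Q)²(T_X/T_Q)⁴ = (1.04)² × (3.266×10⁴/2.997×10⁴)⁴ = 1.0816 × 1.41032 = 1.525.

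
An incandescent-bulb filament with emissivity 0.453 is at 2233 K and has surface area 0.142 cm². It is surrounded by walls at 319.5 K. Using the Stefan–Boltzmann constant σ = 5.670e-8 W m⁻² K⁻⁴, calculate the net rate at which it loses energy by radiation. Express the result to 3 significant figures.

Net loss ≈ 9.06 W

Area A = 0.142 cm² = 1.42×10⁻⁵ m².
Net radiated power P_net = εσA(T⁴ − T₀⁴) = 0.453×5.670×10⁻⁸×1.42×10⁻⁵×(2233⁴ − 319.5⁴).
T⁴ − T₀⁴ = 2.48631×10¹³ − 1.04204×10¹⁰ = 2.48527×10¹³ K⁴, so P_net = 9.06 W.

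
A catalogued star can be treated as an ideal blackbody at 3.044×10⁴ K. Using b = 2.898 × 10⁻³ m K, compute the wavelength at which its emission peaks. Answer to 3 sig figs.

Wien's displacement law: λ_max = b/T = (2.898×10⁻³ m·K)/(3.044×10⁴ K) = 9.520×10⁻⁸ m.
That is 95.2 nm, in the ultraviolet range.

λ_max ≈ 95.2 nm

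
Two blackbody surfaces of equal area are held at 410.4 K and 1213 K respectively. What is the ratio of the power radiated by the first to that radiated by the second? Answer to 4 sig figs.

P₁/P₂ ≈ 0.01310

With equal areas, P₁/P₂ = (T₁/T₂)⁴ = (410.4/1213)⁴ = 0.01310.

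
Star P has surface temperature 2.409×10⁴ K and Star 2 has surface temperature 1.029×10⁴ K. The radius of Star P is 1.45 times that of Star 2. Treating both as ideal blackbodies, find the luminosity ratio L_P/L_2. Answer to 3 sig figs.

L ∝ R²T⁴, so L_P/L_2 = (R_P/R_2)²(T_P/T_2)⁴ = (1.45)² × (2.409×10⁴/1.029×10⁴)⁴ = 2.1025 × 30.0390 = 63.2.

L_P/L_2 ≈ 63.2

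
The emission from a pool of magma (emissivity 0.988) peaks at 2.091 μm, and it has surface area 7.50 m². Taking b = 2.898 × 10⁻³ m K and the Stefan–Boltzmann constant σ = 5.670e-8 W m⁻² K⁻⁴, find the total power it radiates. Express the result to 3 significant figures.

P ≈ 1.55×10⁶ W

Wien's law: T = b/λ_max = 2.898×10⁻³/2.091×10⁻⁶ = 1385.94 K.
Area A = 7.50 m².
Then P = εσAT⁴ = 0.988×5.670×10⁻⁸×7.50×(1385.94)⁴ = 1.55×10⁶ W.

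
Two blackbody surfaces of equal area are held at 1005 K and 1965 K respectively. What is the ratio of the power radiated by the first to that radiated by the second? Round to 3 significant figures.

P₁/P₂ ≈ 0.0684

With equal areas, P₁/P₂ = (T₁/T₂)⁴ = (1005/1965)⁴ = 0.0684.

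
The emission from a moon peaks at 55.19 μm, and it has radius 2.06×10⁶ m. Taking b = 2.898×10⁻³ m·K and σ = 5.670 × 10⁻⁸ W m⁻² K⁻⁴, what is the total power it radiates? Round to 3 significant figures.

Wien's law: T = b/λ_max = 2.898×10⁻³/5.519×10⁻⁵ = 52.5095 K.
Surface area A = 4πR² = 4π(2.06×10⁶ m)² = 5.33267×10¹³ m².
Then P = σAT⁴ = 5.670×10⁻⁸×5.33267×10¹³×(52.5095)⁴ = 2.30×10¹³ W.

P ≈ 2.30×10¹³ W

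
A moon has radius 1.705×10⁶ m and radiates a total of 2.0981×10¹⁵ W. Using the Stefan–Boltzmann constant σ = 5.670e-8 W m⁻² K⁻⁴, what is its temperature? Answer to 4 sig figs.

Surface area A = 4πR² = 4π(1.705×10⁶ m)² = 3.65308×10¹³ m².
P = σAT⁴ ⇒ T = (P/(σA))^(1/4) = (2.0981×10¹⁵/(5.670×10⁻⁸×3.65308×10¹³))^(1/4) = 178.4 K.

T ≈ 178.4 K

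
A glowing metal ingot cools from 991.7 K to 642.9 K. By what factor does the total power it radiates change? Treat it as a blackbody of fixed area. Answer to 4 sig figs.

P₂/P₁ ≈ 0.1766

P ∝ T⁴, so P₂/P₁ = (T₂/T₁)⁴ = (642.9/991.7)⁴ = (0.648281)⁴ = 0.1766.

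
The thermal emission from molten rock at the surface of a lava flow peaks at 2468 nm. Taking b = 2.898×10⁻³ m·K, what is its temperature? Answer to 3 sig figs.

Wien's law gives T = b/λ_max = (2.898×10⁻³ m·K)/(2.468×10⁻⁶ m) = 1.17×10³ K.

T ≈ 1.17×10³ K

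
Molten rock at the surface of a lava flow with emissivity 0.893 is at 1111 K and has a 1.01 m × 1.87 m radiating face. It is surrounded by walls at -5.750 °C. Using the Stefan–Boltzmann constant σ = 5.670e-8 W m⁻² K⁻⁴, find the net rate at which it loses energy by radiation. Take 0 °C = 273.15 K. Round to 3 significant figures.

Net loss ≈ 1.45×10⁵ W

Surroundings: T = -5.750 °C + 273.15 = 267.400 K.
Area A = 1.01 × 1.87 = 1.8887 m².
Net radiated power P_net = εσA(T⁴ − T₀⁴) = 0.893×5.670×10⁻⁸×1.8887×(1111⁴ − 267.400⁴).
T⁴ − T₀⁴ = 1.52355×10¹² − 5.11264×10⁹ = 1.51844×10¹² K⁴, so P_net = 1.45×10⁵ W.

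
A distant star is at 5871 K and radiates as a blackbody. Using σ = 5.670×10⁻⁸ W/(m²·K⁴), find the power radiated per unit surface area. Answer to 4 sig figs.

Stefan–Boltzmann: I = σT⁴ = 5.670×10⁻⁸ × (5871)⁴ = 6.736×10⁷ W/m².

I ≈ 6.736×10⁷ W/m²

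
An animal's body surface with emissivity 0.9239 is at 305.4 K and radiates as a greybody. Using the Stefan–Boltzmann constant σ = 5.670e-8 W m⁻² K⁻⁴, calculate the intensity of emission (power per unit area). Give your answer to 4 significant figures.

Stefan–Boltzmann: I = εσT⁴ = 0.9239 × 5.670×10⁻⁸ × (305.4)⁴ = 455.7 W/m².

I ≈ 455.7 W/m²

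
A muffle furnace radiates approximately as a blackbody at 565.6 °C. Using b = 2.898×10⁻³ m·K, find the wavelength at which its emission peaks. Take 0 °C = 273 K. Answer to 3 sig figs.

λ_max ≈ 3.46 μm

T = 565.6 °C + 273 = 838.6 K.
Wien's displacement law: λ_max = b/T = (2.898×10⁻³ m·K)/(838.6 K) = 3.456×10⁻⁶ m.
That is 3.46 μm, in the infrared range.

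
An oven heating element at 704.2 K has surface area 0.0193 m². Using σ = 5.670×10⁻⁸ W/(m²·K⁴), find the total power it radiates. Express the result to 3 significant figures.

Area A = 0.0193 m².
P = σAT⁴ = 5.670×10⁻⁸ × 0.0193 × (704.2)⁴ = 269 W.

P ≈ 269 W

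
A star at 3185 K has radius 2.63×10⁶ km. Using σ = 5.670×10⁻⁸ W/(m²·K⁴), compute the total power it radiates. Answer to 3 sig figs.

P ≈ 5.07×10²⁶ W

Surface area A = 4πR² = 4π(2.63×10⁹ m)² = 8.69203×10¹⁹ m².
P = σAT⁴ = 5.670×10⁻⁸ × 8.69203×10¹⁹ × (3185)⁴ = 5.07×10²⁶ W.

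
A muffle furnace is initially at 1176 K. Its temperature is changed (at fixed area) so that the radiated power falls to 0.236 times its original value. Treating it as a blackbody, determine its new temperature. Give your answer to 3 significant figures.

T₂ ≈ 820 K

P ∝ T⁴, so T₂/T₁ = (P₂/P₁)^(1/4) = (0.236)^(1/4) = 0.696992.
T₂ = 1176 × 0.696992 = 820 K.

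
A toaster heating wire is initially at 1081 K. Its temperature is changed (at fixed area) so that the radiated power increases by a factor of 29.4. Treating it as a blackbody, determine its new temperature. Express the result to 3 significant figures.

P ∝ T⁴, so T₂/T₁ = (P₂/P₁)^(1/4) = (29.4)^(1/4) = 2.32856.
T₂ = 1081 × 2.32856 = 2.52×10³ K.

T₂ ≈ 2.52×10³ K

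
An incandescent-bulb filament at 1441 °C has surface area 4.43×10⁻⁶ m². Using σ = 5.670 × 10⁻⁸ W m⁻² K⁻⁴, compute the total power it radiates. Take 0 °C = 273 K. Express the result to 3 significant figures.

P ≈ 2.17 W

T = 1441 °C + 273 = 1714 K.
Area A = 4.43×10⁻⁶ m².
P = σAT⁴ = 5.670×10⁻⁸ × 4.43×10⁻⁶ × (1714)⁴ = 2.17 W.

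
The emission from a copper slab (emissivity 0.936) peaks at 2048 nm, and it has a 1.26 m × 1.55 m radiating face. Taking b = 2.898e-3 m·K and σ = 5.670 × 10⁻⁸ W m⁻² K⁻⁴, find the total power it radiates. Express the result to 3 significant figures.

P ≈ 4.16×10⁵ W

Wien's law: T = b/λ_max = 2.898×10⁻³/2.048×10⁻⁶ = 1415.04 K.
Area A = 1.26 × 1.55 = 1.953 m².
Then P = εσAT⁴ = 0.936×5.670×10⁻⁸×1.953×(1415.04)⁴ = 4.16×10⁵ W.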